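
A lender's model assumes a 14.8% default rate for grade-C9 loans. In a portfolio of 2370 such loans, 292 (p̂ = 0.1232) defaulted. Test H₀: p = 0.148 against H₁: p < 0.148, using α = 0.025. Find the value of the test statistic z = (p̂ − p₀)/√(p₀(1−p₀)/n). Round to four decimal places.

p̂ = 292/2370 ≈ 0.1232068.
SE = √(p₀(1−p₀)/n) = √(0.1261/2370) = 0.0072942.
z = (0.1232068 − 0.148)/0.0072942 = -0.0247932/0.0072942 = -3.3990.
p-value = P(Z < -3.399) ≈ 0.0003; since p < α = 0.025, reject H₀.

z = -3.3990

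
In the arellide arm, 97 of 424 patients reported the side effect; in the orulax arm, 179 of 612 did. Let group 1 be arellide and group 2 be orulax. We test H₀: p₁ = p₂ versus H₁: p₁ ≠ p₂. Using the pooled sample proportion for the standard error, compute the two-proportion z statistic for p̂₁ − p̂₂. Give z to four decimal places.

p̂₁ = 97/424 ≈ 0.228774, p̂₂ = 179/612 ≈ 0.292484.
Pooled p̂ = (97+179)/(424+612) = 276/1036 = 0.266409.
SE = √(0.195435 × 0.00399248) = 0.027933.
z = (0.228774 − 0.292484)/0.027933 = -0.063710/0.027933 = -2.2808.
p-value = 2·P(Z > 2.281) ≈ 0.0226.

z = -2.2808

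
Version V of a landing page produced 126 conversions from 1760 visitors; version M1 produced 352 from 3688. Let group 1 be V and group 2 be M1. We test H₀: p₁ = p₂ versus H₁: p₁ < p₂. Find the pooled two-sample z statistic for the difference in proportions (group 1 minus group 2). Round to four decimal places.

z = -2.9103

p̂₁ = 126/1760 ≈ 0.0715909, p̂₂ = 352/3688 ≈ 0.0954447.
Pooled p̂ = (126+352)/(1760+3688) = 478/5448 = 0.0877386.
SE = √(0.0800406 × 0.000839331) = 0.0081964.
z = (0.0715909 − 0.0954447)/0.0081964 = -0.0238538/0.0081964 = -2.9103.
p-value = P(Z < -2.910) ≈ 0.0018.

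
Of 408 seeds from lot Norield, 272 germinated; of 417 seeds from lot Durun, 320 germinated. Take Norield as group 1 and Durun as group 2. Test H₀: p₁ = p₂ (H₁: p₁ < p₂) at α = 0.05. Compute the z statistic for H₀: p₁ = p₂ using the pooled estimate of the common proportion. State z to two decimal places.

p̂₁ = 272/408 = 0.66667, p̂₂ = 320/417 = 0.76739.
Pooled p̂ = (272+320)/(408+417) = 592/825 = 0.71758.
SE = √(p̂(1−p̂)(1/n₁+1/n₂)) = √(0.71758·0.28242·0.00484906) = √(0.000982715) = 0.03135.
z = (0.66667 − 0.76739)/0.03135 = -0.10072/0.03135 = -3.21.
p-value = P(Z < -3.213) ≈ 0.0007. With α = 0.05, reject H₀.

z = -3.21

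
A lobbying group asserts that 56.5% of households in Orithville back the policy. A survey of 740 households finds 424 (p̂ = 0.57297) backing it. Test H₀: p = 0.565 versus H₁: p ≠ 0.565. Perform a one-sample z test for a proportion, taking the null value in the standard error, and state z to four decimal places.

p̂ = 424/740 ≈ 0.572973.
SE = √(p₀(1−p₀)/n) = √(0.24577/740) = 0.018224.
z = (0.572973 − 0.565)/0.018224 = 0.007973/0.018224 = 0.4375.

z = 0.4375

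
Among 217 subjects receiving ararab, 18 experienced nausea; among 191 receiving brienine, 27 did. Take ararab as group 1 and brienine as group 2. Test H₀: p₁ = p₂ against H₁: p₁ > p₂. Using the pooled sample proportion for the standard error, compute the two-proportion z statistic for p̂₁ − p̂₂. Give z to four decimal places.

z = -1.8794

p̂₁ = 18/217 = 0.082949, p̂₂ = 27/191 = 0.141361.
Pooled p̂ = (18+27)/(217+191) = 45/408 = 0.110294.
SE = √(p̂(1−p̂)(1/n₁+1/n₂)) = √(0.110294·0.889706·0.0098439) = √(0.000965975) = 0.031080.
z = (0.082949 − 0.141361)/0.031080 = -0.058412/0.031080 = -1.8794.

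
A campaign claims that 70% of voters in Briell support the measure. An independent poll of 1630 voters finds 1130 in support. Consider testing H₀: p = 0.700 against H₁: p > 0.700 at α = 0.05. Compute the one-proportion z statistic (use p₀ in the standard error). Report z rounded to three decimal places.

p̂ = 1130/1630 = 0.69325.
Standard error under H₀: √(0.7×0.3/1630) = 0.01135.
z = (0.69325 − 0.7)/0.01135 = -0.00675/0.01135 = -0.595.
p-value = P(Z > -0.595) ≈ 0.7239; since p > α = 0.05, fail to reject H₀.

z = -0.595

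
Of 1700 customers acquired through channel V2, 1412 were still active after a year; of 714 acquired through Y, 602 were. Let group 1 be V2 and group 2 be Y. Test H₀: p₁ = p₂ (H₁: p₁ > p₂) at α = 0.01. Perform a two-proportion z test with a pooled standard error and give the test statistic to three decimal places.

z = -0.757

p̂₁ = 1412/1700 ≈ 0.83059, p̂₂ = 602/714 ≈ 0.84314.
Pooled p̂ = (1412+602)/(1700+714) = 2014/2414 = 0.83430.
SE = √(p̂(1−p̂)(1/n₁+1/n₂)) = √(0.83430·0.16570·0.0019888) = √(0.000274938) = 0.01658.
z = (0.83059 − 0.84314)/0.01658 = -0.01255/0.01658 = -0.757.
p-value = P(Z > -0.757) ≈ 0.7754, so at α = 0.01 we fail to reject H₀.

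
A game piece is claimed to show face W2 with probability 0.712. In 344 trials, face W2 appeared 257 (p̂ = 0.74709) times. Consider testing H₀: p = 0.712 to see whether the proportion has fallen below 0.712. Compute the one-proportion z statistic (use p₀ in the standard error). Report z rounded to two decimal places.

p̂ = 257/344 = 0.7471.
Standard error under H₀: √(0.712×0.288/344) = 0.0244.
z = (0.7471 − 0.712)/0.0244 = 0.0351/0.0244 = 1.44.
p-value = P(Z < 1.437) ≈ 0.9247.

z = 1.44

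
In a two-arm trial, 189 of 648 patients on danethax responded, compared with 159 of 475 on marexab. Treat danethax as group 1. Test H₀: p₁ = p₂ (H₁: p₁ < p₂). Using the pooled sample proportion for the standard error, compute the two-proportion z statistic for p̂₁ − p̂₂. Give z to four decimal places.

p̂₁ = 189/648 = 0.291667, p̂₂ = 159/475 = 0.334737.
Pooled p̂ = (189+159)/(648+475) = 348/1123 = 0.309884.
SE = √(p̂(1−p̂)(1/n₁+1/n₂)) = √(0.309884·0.690116·0.00364847) = √(0.000780248) = 0.027933.
z = (0.291667 − 0.334737)/0.027933 = -0.043070/0.027933 = -1.5419.

z = -1.5419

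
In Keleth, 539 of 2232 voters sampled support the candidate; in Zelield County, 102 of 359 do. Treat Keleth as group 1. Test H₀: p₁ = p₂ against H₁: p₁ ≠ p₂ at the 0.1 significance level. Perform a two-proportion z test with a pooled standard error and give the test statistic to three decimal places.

p̂₁ = 539/2232 ≈ 0.241487, p̂₂ = 102/359 ≈ 0.284123.
Pooled p̂ = (539+102)/(2232+359) = 641/2591 = 0.247395.
SE = √(p̂(1−p̂)(1/n₁+1/n₂)) = √(0.247395·0.752605·0.00323354) = √(0.000602056) = 0.024537.
z = (0.241487 − 0.284123)/0.024537 = -0.042636/0.024537 = -1.738.
p-value = 2·P(Z > 1.738) ≈ 0.0823; since p < α = 0.1, reject H₀.

z = -1.738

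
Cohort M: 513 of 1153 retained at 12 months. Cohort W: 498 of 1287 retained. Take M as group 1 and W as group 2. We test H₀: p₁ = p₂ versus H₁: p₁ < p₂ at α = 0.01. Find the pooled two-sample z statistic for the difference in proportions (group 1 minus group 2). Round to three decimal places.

z = 2.903

p̂₁ = 513/1153 ≈ 0.444926, p̂₂ = 498/1287 ≈ 0.386946.
Pooled p̂ = (513+498)/(1153+1287) = 1011/2440 = 0.414344.
SE = √(p̂(1−p̂)(1/n₁+1/n₂)) = √(0.414344·0.585656·0.0016443) = √(0.000399012) = 0.019975.
z = (0.444926 − 0.386946)/0.019975 = 0.057980/0.019975 = 2.903.
p-value = P(Z < 2.903) ≈ 0.9981. With α = 0.01, fail to reject H₀.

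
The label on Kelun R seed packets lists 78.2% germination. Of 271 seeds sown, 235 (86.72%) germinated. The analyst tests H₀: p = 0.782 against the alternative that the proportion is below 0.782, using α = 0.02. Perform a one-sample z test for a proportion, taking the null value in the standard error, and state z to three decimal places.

z = 3.395

p̂ = 235/271 = 0.867159.
Standard error under H₀: √(0.782×0.218/271) = 0.025081.
z = (0.867159 − 0.782)/0.025081 = 0.085159/0.025081 = 3.395.
p-value = P(Z < 3.395) ≈ 0.9997, so at α = 0.02 we fail to reject H₀.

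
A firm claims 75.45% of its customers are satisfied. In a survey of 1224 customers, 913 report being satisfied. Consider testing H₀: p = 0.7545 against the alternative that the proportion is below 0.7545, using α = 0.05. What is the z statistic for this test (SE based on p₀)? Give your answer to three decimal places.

z = -0.698

p̂ = 913/1224 ≈ 0.74592.
Standard error under H₀: √(0.7545×0.2455/1224) = 0.01230.
z = (0.74592 − 0.7545)/0.01230 = -0.00858/0.01230 = -0.698.
p-value = P(Z < -0.698) ≈ 0.2426. With α = 0.05, fail to reject H₀.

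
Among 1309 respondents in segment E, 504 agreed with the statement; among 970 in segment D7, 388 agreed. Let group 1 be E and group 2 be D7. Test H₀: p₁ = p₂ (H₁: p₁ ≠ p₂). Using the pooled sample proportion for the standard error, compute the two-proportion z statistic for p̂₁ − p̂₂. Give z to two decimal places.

z = -0.72

p̂₁ = 504/1309 ≈ 0.3850, p̂₂ = 388/970 ≈ 0.4000.
Pooled p̂ = (504+388)/(1309+970) = 892/2279 = 0.3914.
SE = √(0.238206 × 0.00179487) = 0.0207.
z = (0.3850 − 0.4000)/0.0207 = -0.0150/0.0207 = -0.72.
p-value = 2·P(Z > 0.724) ≈ 0.4690.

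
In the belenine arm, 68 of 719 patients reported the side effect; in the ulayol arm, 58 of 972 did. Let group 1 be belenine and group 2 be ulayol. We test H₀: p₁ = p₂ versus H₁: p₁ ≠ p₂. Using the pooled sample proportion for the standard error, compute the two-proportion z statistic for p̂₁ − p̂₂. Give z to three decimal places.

p̂₁ = 68/719 = 0.09458, p̂₂ = 58/972 = 0.05967.
Pooled p̂ = (68+58)/(719+972) = 126/1691 = 0.07451.
SE = √(0.0689601 × 0.00241963) = 0.01292.
z = (0.09458 − 0.05967)/0.01292 = 0.03491/0.01292 = 2.702.
p-value = 2·P(Z > 2.702) ≈ 0.0069.

z = 2.702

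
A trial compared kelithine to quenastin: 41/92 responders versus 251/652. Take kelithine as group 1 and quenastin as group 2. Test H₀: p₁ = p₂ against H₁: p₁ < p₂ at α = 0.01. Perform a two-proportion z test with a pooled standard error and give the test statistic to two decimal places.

z = 1.12

p̂₁ = 41/92 = 0.4457, p̂₂ = 251/652 = 0.3850.
Pooled p̂ = (41+251)/(92+652) = 292/744 = 0.3925.
SE = √(p̂(1−p̂)(1/n₁+1/n₂)) = √(0.3925·0.6075·0.0124033) = √(0.00295742) = 0.0544.
z = (0.4457 − 0.3850)/0.0544 = 0.0607/0.0544 = 1.12.
p-value = P(Z < 1.116) ≈ 0.8678. With α = 0.01, fail to reject H₀.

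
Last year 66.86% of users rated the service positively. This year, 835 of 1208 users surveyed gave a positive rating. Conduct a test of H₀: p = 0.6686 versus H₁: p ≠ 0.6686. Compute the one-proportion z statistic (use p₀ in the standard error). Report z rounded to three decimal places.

z = 1.671

p̂ = 835/1208 = 0.69123.
Standard error under H₀: √(0.6686×0.3314/1208) = 0.01354.
z = (0.69123 − 0.6686)/0.01354 = 0.02263/0.01354 = 1.671.
p-value = 2·P(Z > 1.671) ≈ 0.0948.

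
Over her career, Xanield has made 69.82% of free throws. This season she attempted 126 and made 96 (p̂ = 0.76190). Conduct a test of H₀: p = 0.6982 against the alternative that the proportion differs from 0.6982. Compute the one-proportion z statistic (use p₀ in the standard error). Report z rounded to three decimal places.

p̂ = 96/126 ≈ 0.76190.
Under H₀, SE = √(0.6982·0.3018/126) = √(0.00167236) = 0.04089.
z = (0.76190 − 0.6982)/0.04089 = 0.06370/0.04089 = 1.558.
p-value = 2·P(Z > 1.558) ≈ 0.1193.

z = 1.558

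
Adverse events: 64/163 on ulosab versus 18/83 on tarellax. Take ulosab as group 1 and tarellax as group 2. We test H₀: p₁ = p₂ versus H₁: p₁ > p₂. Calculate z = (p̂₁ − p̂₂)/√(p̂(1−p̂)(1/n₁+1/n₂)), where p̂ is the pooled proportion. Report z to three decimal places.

p̂₁ = 64/163 = 0.39264, p̂₂ = 18/83 = 0.21687.
Pooled p̂ = (64+18)/(163+83) = 82/246 = 0.33333.
SE = √(p̂(1−p̂)(1/n₁+1/n₂)) = √(0.33333·0.66667·0.0181832) = √(0.0040407) = 0.06357.
z = (0.39264 − 0.21687)/0.06357 = 0.17577/0.06357 = 2.765.
p-value = P(Z > 2.765) ≈ 0.0028.

z = 2.765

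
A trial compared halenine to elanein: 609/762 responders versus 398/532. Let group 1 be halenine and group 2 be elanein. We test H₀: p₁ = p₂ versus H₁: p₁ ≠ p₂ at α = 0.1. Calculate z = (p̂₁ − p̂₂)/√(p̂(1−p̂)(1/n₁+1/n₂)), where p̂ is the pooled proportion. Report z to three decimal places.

p̂₁ = 609/762 ≈ 0.79921, p̂₂ = 398/532 ≈ 0.74812.
Pooled p̂ = (609+398)/(762+532) = 1007/1294 = 0.77821.
SE = √(0.172601 × 0.00319204) = 0.02347.
z = (0.79921 − 0.74812)/0.02347 = 0.05109/0.02347 = 2.177.
p-value = 2·P(Z > 2.177) ≈ 0.0295; since p < α = 0.1, reject H₀.

z = 2.177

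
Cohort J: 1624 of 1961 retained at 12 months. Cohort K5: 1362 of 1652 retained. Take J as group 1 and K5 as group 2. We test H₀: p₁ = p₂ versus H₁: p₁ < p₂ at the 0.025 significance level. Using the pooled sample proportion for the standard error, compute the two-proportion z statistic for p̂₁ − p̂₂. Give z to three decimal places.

p̂₁ = 1624/1961 = 0.82815, p̂₂ = 1362/1652 = 0.82446.
Pooled p̂ = (1624+1362)/(1961+1652) = 2986/3613 = 0.82646.
SE = √(0.143424 × 0.00111527) = 0.01265.
z = (0.82815 − 0.82446)/0.01265 = 0.00369/0.01265 = 0.292.
p-value = P(Z < 0.292) ≈ 0.6149; since p > α = 0.025, fail to reject H₀.

z = 0.292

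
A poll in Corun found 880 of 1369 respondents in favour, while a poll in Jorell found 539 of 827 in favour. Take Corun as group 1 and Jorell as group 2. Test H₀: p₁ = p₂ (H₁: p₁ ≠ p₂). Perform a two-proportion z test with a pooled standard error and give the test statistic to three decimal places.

z = -0.425

p̂₁ = 880/1369 ≈ 0.64280, p̂₂ = 539/827 ≈ 0.65175.
Pooled p̂ = (880+539)/(1369+827) = 1419/2196 = 0.64617.
SE = √(0.228633 × 0.00193965) = 0.02106.
z = (0.64280 − 0.65175)/0.02106 = -0.00895/0.02106 = -0.425.
Two-sided p-value ≈ 2·Φ(−0.425) = 0.6709.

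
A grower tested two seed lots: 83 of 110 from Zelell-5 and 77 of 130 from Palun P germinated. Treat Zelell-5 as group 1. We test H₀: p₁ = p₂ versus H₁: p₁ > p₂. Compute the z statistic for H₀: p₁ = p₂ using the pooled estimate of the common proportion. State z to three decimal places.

z = 2.657

p̂₁ = 83/110 ≈ 0.75455, p̂₂ = 77/130 ≈ 0.59231.
Pooled p̂ = (83+77)/(110+130) = 160/240 = 0.66667.
SE = √(0.222222 × 0.0167832) = 0.06107.
z = (0.75455 − 0.59231)/0.06107 = 0.16224/0.06107 = 2.657.
p-value = P(Z > 2.657) ≈ 0.0039.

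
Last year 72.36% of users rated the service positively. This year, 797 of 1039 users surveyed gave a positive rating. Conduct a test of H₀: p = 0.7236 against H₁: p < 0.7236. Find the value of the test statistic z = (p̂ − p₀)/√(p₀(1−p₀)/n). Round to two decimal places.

z = 3.13

p̂ = 797/1039 = 0.7671.
Under H₀, SE = √(0.7236·0.2764/1039) = √(0.000192496) = 0.0139.
z = (0.7671 − 0.7236)/0.0139 = 0.0435/0.0139 = 3.13.
p-value = P(Z < 3.134) ≈ 0.9991.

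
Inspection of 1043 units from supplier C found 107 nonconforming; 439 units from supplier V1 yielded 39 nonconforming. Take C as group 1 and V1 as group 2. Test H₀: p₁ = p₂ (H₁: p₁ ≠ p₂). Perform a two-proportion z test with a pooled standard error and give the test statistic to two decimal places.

p̂₁ = 107/1043 = 0.1026, p̂₂ = 39/439 = 0.0888.
Pooled p̂ = (107+39)/(1043+439) = 146/1482 = 0.0985.
SE = √(p̂(1−p̂)(1/n₁+1/n₂)) = √(0.0985·0.9015·0.00323668) = √(0.00028745) = 0.0170.
z = (0.1026 − 0.0888)/0.0170 = 0.0138/0.0170 = 0.81.

z = 0.81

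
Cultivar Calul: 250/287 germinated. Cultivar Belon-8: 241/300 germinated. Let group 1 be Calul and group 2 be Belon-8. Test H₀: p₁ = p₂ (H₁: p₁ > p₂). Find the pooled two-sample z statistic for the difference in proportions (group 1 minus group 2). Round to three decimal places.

p̂₁ = 250/287 ≈ 0.87108, p̂₂ = 241/300 ≈ 0.80333.
Pooled p̂ = (250+241)/(287+300) = 491/587 = 0.83646.
SE = √(0.136797 × 0.00681765) = 0.03054.
z = (0.87108 − 0.80333)/0.03054 = 0.06775/0.03054 = 2.218.

z = 2.218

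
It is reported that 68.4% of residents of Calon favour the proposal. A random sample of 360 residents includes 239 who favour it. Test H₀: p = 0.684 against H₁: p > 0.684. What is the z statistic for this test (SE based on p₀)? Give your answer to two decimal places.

z = -0.82

p̂ = 239/360 = 0.6639.
Under H₀, SE = √(0.684·0.316/360) = √(0.0006004) = 0.0245.
z = (0.6639 − 0.684)/0.0245 = -0.0201/0.0245 = -0.82.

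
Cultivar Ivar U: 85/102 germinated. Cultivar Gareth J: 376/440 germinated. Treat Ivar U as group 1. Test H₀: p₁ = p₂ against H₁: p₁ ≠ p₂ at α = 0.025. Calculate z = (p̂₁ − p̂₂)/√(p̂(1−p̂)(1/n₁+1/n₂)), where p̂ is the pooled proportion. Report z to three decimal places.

p̂₁ = 85/102 = 0.833333, p̂₂ = 376/440 = 0.854545.
Pooled p̂ = (85+376)/(102+440) = 461/542 = 0.850554.
SE = √(p̂(1−p̂)(1/n₁+1/n₂)) = √(0.850554·0.149446·0.0120766) = √(0.00153509) = 0.039180.
z = (0.833333 − 0.854545)/0.039180 = -0.021212/0.039180 = -0.541.
p-value = 2·P(Z > 0.541) ≈ 0.5882; since p > α = 0.025, fail to reject H₀.

z = -0.541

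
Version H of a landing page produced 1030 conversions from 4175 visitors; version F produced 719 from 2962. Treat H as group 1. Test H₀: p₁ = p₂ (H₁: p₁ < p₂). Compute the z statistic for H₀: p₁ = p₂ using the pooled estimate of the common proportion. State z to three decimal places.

z = 0.384

p̂₁ = 1030/4175 ≈ 0.24671, p̂₂ = 719/2962 ≈ 0.24274.
Pooled p̂ = (1030+719)/(4175+2962) = 1749/7137 = 0.24506.
SE = √(p̂(1−p̂)(1/n₁+1/n₂)) = √(0.24506·0.75494·0.000577131) = √(0.000106773) = 0.01033.
z = (0.24671 − 0.24274)/0.01033 = 0.00397/0.01033 = 0.384.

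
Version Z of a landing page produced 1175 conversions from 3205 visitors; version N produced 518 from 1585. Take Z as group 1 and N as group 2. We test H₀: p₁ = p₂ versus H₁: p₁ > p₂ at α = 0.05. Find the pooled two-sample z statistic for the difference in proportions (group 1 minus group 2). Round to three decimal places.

z = 2.711

p̂₁ = 1175/3205 = 0.36661, p̂₂ = 518/1585 = 0.32681.
Pooled p̂ = (1175+518)/(3205+1585) = 1693/4790 = 0.35344.
SE = √(0.228522 × 0.000942927) = 0.01468.
z = (0.36661 − 0.32681)/0.01468 = 0.03980/0.01468 = 2.711.
p-value = P(Z > 2.711) ≈ 0.0034, so at α = 0.05 we reject H₀.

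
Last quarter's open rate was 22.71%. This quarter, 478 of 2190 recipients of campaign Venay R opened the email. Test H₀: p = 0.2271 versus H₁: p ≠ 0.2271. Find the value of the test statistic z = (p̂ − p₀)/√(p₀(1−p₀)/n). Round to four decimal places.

z = -0.9869

p̂ = 478/2190 ≈ 0.2182648.
Under H₀, SE = √(0.2271·0.7729/2190) = √(8.01487e-05) = 0.0089526.
z = (0.2182648 − 0.2271)/0.0089526 = -0.0088352/0.0089526 = -0.9869.
p-value = 2·P(Z > 0.987) ≈ 0.3237.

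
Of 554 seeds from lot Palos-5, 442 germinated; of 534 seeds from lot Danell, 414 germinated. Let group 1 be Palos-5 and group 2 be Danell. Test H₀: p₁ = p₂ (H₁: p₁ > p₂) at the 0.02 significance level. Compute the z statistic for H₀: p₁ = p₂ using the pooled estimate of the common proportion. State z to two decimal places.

p̂₁ = 442/554 = 0.7978, p̂₂ = 414/534 = 0.7753.
Pooled p̂ = (442+414)/(554+534) = 856/1088 = 0.7868.
SE = √(p̂(1−p̂)(1/n₁+1/n₂)) = √(0.7868·0.2132·0.00367771) = √(0.000616995) = 0.0248.
z = (0.7978 − 0.7753)/0.0248 = 0.0225/0.0248 = 0.91.
p-value = P(Z > 0.908) ≈ 0.1820, so at α = 0.02 we fail to reject H₀.

z = 0.91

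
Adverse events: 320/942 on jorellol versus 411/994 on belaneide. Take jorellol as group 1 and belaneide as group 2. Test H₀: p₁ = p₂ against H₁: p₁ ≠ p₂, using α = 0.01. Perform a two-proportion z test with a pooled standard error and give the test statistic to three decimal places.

z = -3.347

p̂₁ = 320/942 ≈ 0.339703, p̂₂ = 411/994 ≈ 0.413481.
Pooled p̂ = (320+411)/(942+994) = 731/1936 = 0.377583.
SE = √(p̂(1−p̂)(1/n₁+1/n₂)) = √(0.377583·0.622417·0.00206761) = √(0.000485917) = 0.022044.
z = (0.339703 − 0.413481)/0.022044 = -0.073778/0.022044 = -3.347.
p-value = 2·P(Z > 3.347) ≈ 0.0008; since p < α = 0.01, reject H₀.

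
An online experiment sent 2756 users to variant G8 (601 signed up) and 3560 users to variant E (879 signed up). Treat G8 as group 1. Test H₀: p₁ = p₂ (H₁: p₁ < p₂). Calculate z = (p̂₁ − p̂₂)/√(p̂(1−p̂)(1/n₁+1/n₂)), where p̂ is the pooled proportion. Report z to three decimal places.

z = -2.684

p̂₁ = 601/2756 = 0.218070, p̂₂ = 879/3560 = 0.246910.
Pooled p̂ = (601+879)/(2756+3560) = 1480/6316 = 0.234326.
SE = √(p̂(1−p̂)(1/n₁+1/n₂)) = √(0.234326·0.765674·0.000643744) = √(0.000115499) = 0.010747.
z = (0.218070 − 0.246910)/0.010747 = -0.028840/0.010747 = -2.684.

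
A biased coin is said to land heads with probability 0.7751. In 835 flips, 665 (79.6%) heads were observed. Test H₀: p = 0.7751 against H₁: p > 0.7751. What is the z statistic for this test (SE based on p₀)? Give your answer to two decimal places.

p̂ = 665/835 = 0.79641.
Standard error under H₀: √(0.7751×0.2249/835) = 0.01445.
z = (0.79641 − 0.7751)/0.01445 = 0.02131/0.01445 = 1.47.
p-value = P(Z > 1.475) ≈ 0.0702.

z = 1.47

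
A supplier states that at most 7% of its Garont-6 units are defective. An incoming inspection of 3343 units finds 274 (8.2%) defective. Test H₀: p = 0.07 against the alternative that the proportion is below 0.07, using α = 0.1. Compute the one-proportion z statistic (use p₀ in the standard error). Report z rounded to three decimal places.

z = 2.711

p̂ = 274/3343 = 0.081962.
Under H₀, SE = √(0.07·0.93/3343) = √(1.94735e-05) = 0.004413.
z = (0.081962 − 0.07)/0.004413 = 0.011962/0.004413 = 2.711.
p-value = P(Z < 2.711) ≈ 0.9966. With α = 0.1, fail to reject H₀.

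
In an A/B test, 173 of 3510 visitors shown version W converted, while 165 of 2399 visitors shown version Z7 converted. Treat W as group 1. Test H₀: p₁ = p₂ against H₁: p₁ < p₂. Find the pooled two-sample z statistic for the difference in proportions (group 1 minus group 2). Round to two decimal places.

p̂₁ = 173/3510 ≈ 0.04929, p̂₂ = 165/2399 ≈ 0.06878.
Pooled p̂ = (173+165)/(3510+2399) = 338/5909 = 0.05720.
SE = √(0.0539289 × 0.000701741) = 0.00615.
z = (0.04929 − 0.06878)/0.00615 = -0.01949/0.00615 = -3.17.

z = -3.17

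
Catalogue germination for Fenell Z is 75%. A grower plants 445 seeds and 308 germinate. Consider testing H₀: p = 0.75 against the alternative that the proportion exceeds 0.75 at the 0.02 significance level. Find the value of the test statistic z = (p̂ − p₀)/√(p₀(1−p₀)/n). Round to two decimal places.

z = -2.82

p̂ = 308/445 = 0.6921.
SE = √(p₀(1−p₀)/n) = √(0.1875/445) = 0.0205.
z = (0.6921 − 0.75)/0.0205 = -0.0579/0.0205 = -2.82.
p-value = P(Z > -2.819) ≈ 0.9976. With α = 0.02, fail to reject H₀.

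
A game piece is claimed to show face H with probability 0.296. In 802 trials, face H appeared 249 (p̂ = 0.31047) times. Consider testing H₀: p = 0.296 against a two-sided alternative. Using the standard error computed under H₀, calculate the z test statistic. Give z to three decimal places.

p̂ = 249/802 ≈ 0.31047.
Under H₀, SE = √(0.296·0.704/802) = √(0.00025983) = 0.01612.
z = (0.31047 − 0.296)/0.01612 = 0.01447/0.01612 = 0.898.

z = 0.898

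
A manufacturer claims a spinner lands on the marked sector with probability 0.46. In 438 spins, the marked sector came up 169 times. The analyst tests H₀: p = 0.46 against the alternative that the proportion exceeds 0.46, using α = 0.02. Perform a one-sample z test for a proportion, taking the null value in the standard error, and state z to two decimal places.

p̂ = 169/438 = 0.38584.
Under H₀, SE = √(0.46·0.54/438) = √(0.000567123) = 0.02381.
z = (0.38584 − 0.46)/0.02381 = -0.07416/0.02381 = -3.11.
p-value = P(Z > -3.114) ≈ 0.9991. With α = 0.02, fail to reject H₀.

z = -3.11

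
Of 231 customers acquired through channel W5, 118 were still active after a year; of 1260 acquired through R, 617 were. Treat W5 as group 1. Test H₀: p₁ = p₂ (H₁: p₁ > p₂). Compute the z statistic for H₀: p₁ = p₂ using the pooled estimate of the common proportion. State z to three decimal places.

p̂₁ = 118/231 ≈ 0.51082, p̂₂ = 617/1260 ≈ 0.48968.
Pooled p̂ = (118+617)/(231+1260) = 735/1491 = 0.49296.
SE = √(p̂(1−p̂)(1/n₁+1/n₂)) = √(0.49296·0.50704·0.00512266) = √(0.00128041) = 0.03578.
z = (0.51082 − 0.48968)/0.03578 = 0.02114/0.03578 = 0.591.
p-value = P(Z > 0.591) ≈ 0.2773.

z = 0.591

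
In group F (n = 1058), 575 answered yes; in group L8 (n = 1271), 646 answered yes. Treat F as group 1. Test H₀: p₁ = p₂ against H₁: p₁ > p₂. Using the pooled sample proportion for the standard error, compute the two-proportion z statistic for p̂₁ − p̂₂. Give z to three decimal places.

p̂₁ = 575/1058 = 0.543478, p̂₂ = 646/1271 = 0.508261.
Pooled p̂ = (575+646)/(1058+1271) = 1221/2329 = 0.524259.
SE = √(p̂(1−p̂)(1/n₁+1/n₂)) = √(0.524259·0.475741·0.00173196) = √(0.000431971) = 0.020784.
z = (0.543478 − 0.508261)/0.020784 = 0.035217/0.020784 = 1.694.
p-value = P(Z > 1.694) ≈ 0.0451.

z = 1.694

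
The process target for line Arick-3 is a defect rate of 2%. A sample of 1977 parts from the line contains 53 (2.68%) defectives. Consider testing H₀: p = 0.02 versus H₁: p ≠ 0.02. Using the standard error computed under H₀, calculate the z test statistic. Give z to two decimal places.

z = 2.16

p̂ = 53/1977 = 0.02681.
Standard error under H₀: √(0.02×0.98/1977) = 0.00315.
z = (0.02681 − 0.02)/0.00315 = 0.00681/0.00315 = 2.16.
p-value = 2·P(Z > 2.162) ≈ 0.0306.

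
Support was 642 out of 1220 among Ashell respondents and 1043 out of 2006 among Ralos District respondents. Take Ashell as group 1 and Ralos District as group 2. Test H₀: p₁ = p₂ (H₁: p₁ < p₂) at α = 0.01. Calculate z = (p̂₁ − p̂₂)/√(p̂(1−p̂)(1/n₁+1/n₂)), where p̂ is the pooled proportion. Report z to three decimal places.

p̂₁ = 642/1220 = 0.52623, p̂₂ = 1043/2006 = 0.51994.
Pooled p̂ = (642+1043)/(1220+2006) = 1685/3226 = 0.52232.
SE = √(0.249502 × 0.00131818) = 0.01814.
z = (0.52623 − 0.51994)/0.01814 = 0.00629/0.01814 = 0.347.
p-value = P(Z < 0.347) ≈ 0.6356. With α = 0.01, fail to reject H₀.

z = 0.347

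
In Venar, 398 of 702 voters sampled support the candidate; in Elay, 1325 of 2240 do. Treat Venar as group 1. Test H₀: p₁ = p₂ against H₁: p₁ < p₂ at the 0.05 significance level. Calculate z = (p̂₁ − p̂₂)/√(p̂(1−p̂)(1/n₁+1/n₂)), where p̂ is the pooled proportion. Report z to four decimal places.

z = -1.1529

p̂₁ = 398/702 ≈ 0.5669516, p̂₂ = 1325/2240 ≈ 0.5915179.
Pooled p̂ = (398+1325)/(702+2240) = 1723/2942 = 0.5856560.
SE = √(p̂(1−p̂)(1/n₁+1/n₂)) = √(0.5856560·0.4143440·0.00187093) = √(0.000454006) = 0.0213074.
z = (0.5669516 − 0.5915179)/0.0213074 = -0.0245663/0.0213074 = -1.1529.
p-value = P(Z < -1.153) ≈ 0.1245. With α = 0.05, fail to reject H₀.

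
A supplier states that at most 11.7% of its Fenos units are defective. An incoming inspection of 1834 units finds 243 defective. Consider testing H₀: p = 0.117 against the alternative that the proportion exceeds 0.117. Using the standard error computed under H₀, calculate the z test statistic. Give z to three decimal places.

z = 2.065

p̂ = 243/1834 ≈ 0.132497.
SE = √(p₀(1−p₀)/n) = √(0.10331/1834) = 0.007505.
z = (0.132497 − 0.117)/0.007505 = 0.015497/0.007505 = 2.065.
p-value = P(Z > 2.065) ≈ 0.0195.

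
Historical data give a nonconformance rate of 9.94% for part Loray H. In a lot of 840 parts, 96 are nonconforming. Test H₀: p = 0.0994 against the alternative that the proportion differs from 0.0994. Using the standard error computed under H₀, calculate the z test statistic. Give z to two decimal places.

p̂ = 96/840 ≈ 0.11429.
SE = √(p₀(1−p₀)/n) = √(0.08952/840) = 0.01032.
z = (0.11429 − 0.0994)/0.01032 = 0.01489/0.01032 = 1.44.
p-value = 2·P(Z > 1.442) ≈ 0.1493.

z = 1.44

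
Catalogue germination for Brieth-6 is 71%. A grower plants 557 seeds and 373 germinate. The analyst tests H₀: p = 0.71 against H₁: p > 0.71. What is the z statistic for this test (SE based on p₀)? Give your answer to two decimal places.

p̂ = 373/557 = 0.6697.
Standard error under H₀: √(0.71×0.29/557) = 0.0192.
z = (0.6697 − 0.71)/0.0192 = -0.0403/0.0192 = -2.10.

z = -2.10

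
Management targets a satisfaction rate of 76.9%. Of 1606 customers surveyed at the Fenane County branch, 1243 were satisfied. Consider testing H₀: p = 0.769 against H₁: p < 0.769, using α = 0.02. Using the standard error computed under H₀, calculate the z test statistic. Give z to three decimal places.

z = 0.473

p̂ = 1243/1606 = 0.773973.
Standard error under H₀: √(0.769×0.231/1606) = 0.010517.
z = (0.773973 − 0.769)/0.010517 = 0.004973/0.010517 = 0.473.
p-value = P(Z < 0.473) ≈ 0.6818; since p > α = 0.02, fail to reject H₀.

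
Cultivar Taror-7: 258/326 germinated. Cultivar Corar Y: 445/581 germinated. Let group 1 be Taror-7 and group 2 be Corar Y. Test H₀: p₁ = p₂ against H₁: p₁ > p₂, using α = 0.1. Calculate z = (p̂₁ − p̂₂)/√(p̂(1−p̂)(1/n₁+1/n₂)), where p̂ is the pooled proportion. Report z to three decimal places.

z = 0.882

p̂₁ = 258/326 = 0.79141, p̂₂ = 445/581 = 0.76592.
Pooled p̂ = (258+445)/(326+581) = 703/907 = 0.77508.
SE = √(p̂(1−p̂)(1/n₁+1/n₂)) = √(0.77508·0.22492·0.00478866) = √(0.000834804) = 0.02889.
z = (0.79141 − 0.76592)/0.02889 = 0.02549/0.02889 = 0.882.
p-value = P(Z > 0.882) ≈ 0.1888; since p > α = 0.1, fail to reject H₀.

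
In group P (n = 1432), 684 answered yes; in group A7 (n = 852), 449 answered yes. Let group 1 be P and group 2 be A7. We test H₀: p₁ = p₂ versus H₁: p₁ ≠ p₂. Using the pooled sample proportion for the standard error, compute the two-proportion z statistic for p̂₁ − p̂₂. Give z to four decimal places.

z = -2.2809

p̂₁ = 684/1432 = 0.4776536, p̂₂ = 449/852 = 0.5269953.
Pooled p̂ = (684+449)/(1432+852) = 1133/2284 = 0.4960595.
SE = √(0.249984 × 0.00187203) = 0.0216328.
z = (0.4776536 − 0.5269953)/0.0216328 = -0.0493417/0.0216328 = -2.2809.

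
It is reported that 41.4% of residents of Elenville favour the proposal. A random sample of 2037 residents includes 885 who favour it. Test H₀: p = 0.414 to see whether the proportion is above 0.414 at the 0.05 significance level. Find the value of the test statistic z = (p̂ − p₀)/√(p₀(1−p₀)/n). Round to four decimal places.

z = 1.8750

p̂ = 885/2037 = 0.434462.
Under H₀, SE = √(0.414·0.586/2037) = √(0.000119099) = 0.010913.
z = (0.434462 − 0.414)/0.010913 = 0.020462/0.010913 = 1.8750.
p-value = P(Z > 1.875) ≈ 0.0304, so at α = 0.05 we reject H₀.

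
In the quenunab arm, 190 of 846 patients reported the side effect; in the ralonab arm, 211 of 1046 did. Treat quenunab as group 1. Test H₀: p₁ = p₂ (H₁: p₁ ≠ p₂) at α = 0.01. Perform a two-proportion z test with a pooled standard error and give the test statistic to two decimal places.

z = 1.21

p̂₁ = 190/846 = 0.2246, p̂₂ = 211/1046 = 0.2017.
Pooled p̂ = (190+211)/(846+1046) = 401/1892 = 0.2119.
SE = √(0.167024 × 0.00213806) = 0.0189.
z = (0.2246 − 0.2017)/0.0189 = 0.0229/0.0189 = 1.21.
p-value = 2·P(Z > 1.210) ≈ 0.2263, so at α = 0.01 we fail to reject H₀.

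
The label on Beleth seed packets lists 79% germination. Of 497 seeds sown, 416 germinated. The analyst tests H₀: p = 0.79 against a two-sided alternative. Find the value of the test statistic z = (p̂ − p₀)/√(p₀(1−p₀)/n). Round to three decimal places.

p̂ = 416/497 = 0.83702.
Under H₀, SE = √(0.79·0.21/497) = √(0.000333803) = 0.01827.
z = (0.83702 − 0.79)/0.01827 = 0.04702/0.01827 = 2.574.
Two-sided p-value ≈ 2·Φ(−2.574) = 0.0101.

z = 2.574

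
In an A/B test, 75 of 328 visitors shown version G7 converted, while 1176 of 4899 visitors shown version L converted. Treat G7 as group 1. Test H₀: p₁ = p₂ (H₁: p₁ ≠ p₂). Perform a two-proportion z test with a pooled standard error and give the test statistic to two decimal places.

p̂₁ = 75/328 ≈ 0.2287, p̂₂ = 1176/4899 ≈ 0.2400.
Pooled p̂ = (75+1176)/(328+4899) = 1251/5227 = 0.2393.
SE = √(p̂(1−p̂)(1/n₁+1/n₂)) = √(0.2393·0.7607·0.0032529) = √(0.000592202) = 0.0243.
z = (0.2287 − 0.2400)/0.0243 = -0.0113/0.0243 = -0.47.
p-value = 2·P(Z > 0.468) ≈ 0.6397.

z = -0.47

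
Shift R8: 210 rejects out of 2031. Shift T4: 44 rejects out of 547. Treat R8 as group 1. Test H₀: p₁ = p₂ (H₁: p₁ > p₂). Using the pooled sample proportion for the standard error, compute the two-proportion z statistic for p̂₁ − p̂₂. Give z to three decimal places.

p̂₁ = 210/2031 = 0.10340, p̂₂ = 44/547 = 0.08044.
Pooled p̂ = (210+44)/(2031+547) = 254/2578 = 0.09853.
SE = √(0.0888186 × 0.00232052) = 0.01436.
z = (0.10340 − 0.08044)/0.01436 = 0.02296/0.01436 = 1.599.
p-value = P(Z > 1.599) ≈ 0.0549.

z = 1.599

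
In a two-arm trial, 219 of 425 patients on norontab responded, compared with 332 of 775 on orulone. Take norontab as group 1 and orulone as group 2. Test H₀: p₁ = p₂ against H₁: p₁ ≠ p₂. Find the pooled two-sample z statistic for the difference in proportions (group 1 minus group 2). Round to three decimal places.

z = 2.889

p̂₁ = 219/425 = 0.51529, p̂₂ = 332/775 = 0.42839.
Pooled p̂ = (219+332)/(425+775) = 551/1200 = 0.45917.
SE = √(p̂(1−p̂)(1/n₁+1/n₂)) = √(0.45917·0.54083·0.00364326) = √(0.000904741) = 0.03008.
z = (0.51529 − 0.42839)/0.03008 = 0.08690/0.03008 = 2.889.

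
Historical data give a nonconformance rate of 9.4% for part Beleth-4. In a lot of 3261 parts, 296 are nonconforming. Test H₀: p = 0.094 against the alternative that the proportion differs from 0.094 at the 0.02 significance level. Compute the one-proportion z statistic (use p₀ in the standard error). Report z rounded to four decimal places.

z = -0.6321

p̂ = 296/3261 ≈ 0.090770.
Under H₀, SE = √(0.094·0.906/3261) = √(2.61159e-05) = 0.005110.
z = (0.090770 − 0.094)/0.005110 = -0.003230/0.005110 = -0.6321.
Two-sided p-value ≈ 2·Φ(−0.632) = 0.5273. With α = 0.02, fail to reject H₀.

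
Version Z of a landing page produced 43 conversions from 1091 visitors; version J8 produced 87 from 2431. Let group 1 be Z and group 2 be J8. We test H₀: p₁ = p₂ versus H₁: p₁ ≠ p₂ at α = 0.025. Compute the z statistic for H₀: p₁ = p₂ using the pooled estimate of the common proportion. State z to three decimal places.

z = 0.528

p̂₁ = 43/1091 ≈ 0.039413, p̂₂ = 87/2431 ≈ 0.035788.
Pooled p̂ = (43+87)/(1091+2431) = 130/3522 = 0.036911.
SE = √(0.0355484 × 0.00132794) = 0.006871.
z = (0.039413 − 0.035788)/0.006871 = 0.003625/0.006871 = 0.528.
Two-sided p-value ≈ 2·Φ(−0.528) = 0.5977; since p > α = 0.025, fail to reject H₀.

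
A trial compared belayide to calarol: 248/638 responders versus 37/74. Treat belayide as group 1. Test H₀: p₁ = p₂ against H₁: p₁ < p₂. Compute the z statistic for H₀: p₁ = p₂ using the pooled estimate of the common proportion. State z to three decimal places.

z = -1.850

p̂₁ = 248/638 ≈ 0.38871, p̂₂ = 37/74 ≈ 0.50000.
Pooled p̂ = (248+37)/(638+74) = 285/712 = 0.40028.
SE = √(p̂(1−p̂)(1/n₁+1/n₂)) = √(0.40028·0.59972·0.0150809) = √(0.00362026) = 0.06017.
z = (0.38871 − 0.50000)/0.06017 = -0.11129/0.06017 = -1.850.
p-value = P(Z < -1.850) ≈ 0.0322.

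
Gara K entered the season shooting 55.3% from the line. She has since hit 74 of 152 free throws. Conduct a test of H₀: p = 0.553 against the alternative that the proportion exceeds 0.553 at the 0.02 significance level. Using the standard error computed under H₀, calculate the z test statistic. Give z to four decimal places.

z = -1.6405

p̂ = 74/152 = 0.486842.
SE = √(p₀(1−p₀)/n) = √(0.24719/152) = 0.040327.
z = (0.486842 − 0.553)/0.040327 = -0.066158/0.040327 = -1.6405.
p-value = P(Z > -1.641) ≈ 0.9496. With α = 0.02, fail to reject H₀.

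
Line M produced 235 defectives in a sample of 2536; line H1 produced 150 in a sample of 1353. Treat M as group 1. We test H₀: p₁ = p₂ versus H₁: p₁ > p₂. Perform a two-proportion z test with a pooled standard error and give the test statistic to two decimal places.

z = -1.81

p̂₁ = 235/2536 = 0.09267, p̂₂ = 150/1353 = 0.11086.
Pooled p̂ = (235+150)/(2536+1353) = 385/3889 = 0.09900.
SE = √(0.0891967 × 0.00113342) = 0.01005.
z = (0.09267 − 0.11086)/0.01005 = -0.01819/0.01005 = -1.81.
p-value = P(Z > -1.810) ≈ 0.9649.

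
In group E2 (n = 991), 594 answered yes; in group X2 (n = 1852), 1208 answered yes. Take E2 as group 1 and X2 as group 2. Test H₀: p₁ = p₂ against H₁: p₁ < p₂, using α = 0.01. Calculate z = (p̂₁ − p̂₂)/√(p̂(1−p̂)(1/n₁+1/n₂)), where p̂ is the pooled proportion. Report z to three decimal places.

z = -2.789

p̂₁ = 594/991 = 0.59939, p̂₂ = 1208/1852 = 0.65227.
Pooled p̂ = (594+1208)/(991+1852) = 1802/2843 = 0.63384.
SE = √(p̂(1−p̂)(1/n₁+1/n₂)) = √(0.63384·0.36616·0.00154904) = √(0.000359513) = 0.01896.
z = (0.59939 − 0.65227)/0.01896 = -0.05288/0.01896 = -2.789.
p-value = P(Z < -2.789) ≈ 0.0026; since p < α = 0.01, reject H₀.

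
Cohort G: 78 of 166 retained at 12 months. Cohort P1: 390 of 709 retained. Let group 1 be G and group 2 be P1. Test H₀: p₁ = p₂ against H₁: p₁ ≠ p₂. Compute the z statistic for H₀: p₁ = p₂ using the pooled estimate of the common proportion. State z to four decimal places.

p̂₁ = 78/166 ≈ 0.469880, p̂₂ = 390/709 ≈ 0.550071.
Pooled p̂ = (78+390)/(166+709) = 468/875 = 0.534857.
SE = √(0.248785 × 0.00743453) = 0.043007.
z = (0.469880 − 0.550071)/0.043007 = -0.080191/0.043007 = -1.8646.
p-value = 2·P(Z > 1.865) ≈ 0.0622.

z = -1.8646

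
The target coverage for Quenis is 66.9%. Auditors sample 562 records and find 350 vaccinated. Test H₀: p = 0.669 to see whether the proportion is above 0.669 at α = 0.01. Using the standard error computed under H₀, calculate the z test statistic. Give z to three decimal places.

z = -2.329

p̂ = 350/562 ≈ 0.622776.
Under H₀, SE = √(0.669·0.331/562) = √(0.00039402) = 0.019850.
z = (0.622776 − 0.669)/0.019850 = -0.046224/0.019850 = -2.329.
p-value = P(Z > -2.329) ≈ 0.9901; since p > α = 0.01, fail to reject H₀.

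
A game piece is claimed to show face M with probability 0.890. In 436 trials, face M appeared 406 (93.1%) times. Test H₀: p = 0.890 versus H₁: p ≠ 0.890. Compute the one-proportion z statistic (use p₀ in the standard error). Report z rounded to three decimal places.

z = 2.749

p̂ = 406/436 = 0.931193.
Standard error under H₀: √(0.89×0.11/436) = 0.014985.
z = (0.931193 − 0.89)/0.014985 = 0.041193/0.014985 = 2.749.
p-value = 2·P(Z > 2.749) ≈ 0.0060.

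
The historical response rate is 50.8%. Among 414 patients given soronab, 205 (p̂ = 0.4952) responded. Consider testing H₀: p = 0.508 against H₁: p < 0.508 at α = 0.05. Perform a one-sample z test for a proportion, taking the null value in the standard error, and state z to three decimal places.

z = -0.522

p̂ = 205/414 = 0.49517.
SE = √(p₀(1−p₀)/n) = √(0.24994/414) = 0.02457.
z = (0.49517 − 0.508)/0.02457 = -0.01283/0.02457 = -0.522.
p-value = P(Z < -0.522) ≈ 0.3008, so at α = 0.05 we fail to reject H₀.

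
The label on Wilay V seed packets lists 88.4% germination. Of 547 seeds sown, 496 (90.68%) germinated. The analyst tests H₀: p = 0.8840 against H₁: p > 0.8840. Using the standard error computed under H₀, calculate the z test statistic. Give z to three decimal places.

p̂ = 496/547 = 0.90676.
Under H₀, SE = √(0.884·0.116/547) = √(0.000187466) = 0.01369.
z = (0.90676 − 0.884)/0.01369 = 0.02276/0.01369 = 1.663.
p-value = P(Z > 1.663) ≈ 0.0482.

z = 1.663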